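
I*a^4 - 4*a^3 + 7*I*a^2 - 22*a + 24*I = (a - 2*I)*(a + 3*I)*(a + 4*I)*(I*a + 1)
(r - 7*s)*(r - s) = r^2 - 8*r*s + 7*s^2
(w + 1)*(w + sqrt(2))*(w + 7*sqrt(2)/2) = w^3 + w^2 + 9*sqrt(2)*w^2/2 + 9*sqrt(2)*w/2 + 7*w + 7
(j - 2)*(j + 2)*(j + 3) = j^3 + 3*j^2 - 4*j - 12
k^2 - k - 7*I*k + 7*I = (k - 1)*(k - 7*I)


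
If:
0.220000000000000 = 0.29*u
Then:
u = 0.76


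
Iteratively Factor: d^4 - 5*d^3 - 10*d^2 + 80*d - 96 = (d - 4)*(d^3 - d^2 - 14*d + 24) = (d - 4)*(d - 2)*(d^2 + d - 12) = (d - 4)*(d - 3)*(d - 2)*(d + 4)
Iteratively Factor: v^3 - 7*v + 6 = (v + 3)*(v^2 - 3*v + 2) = (v - 2)*(v + 3)*(v - 1)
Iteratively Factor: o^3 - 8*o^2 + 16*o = (o - 4)*(o^2 - 4*o) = o*(o - 4)*(o - 4)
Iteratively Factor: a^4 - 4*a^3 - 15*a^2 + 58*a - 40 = (a - 2)*(a^3 - 2*a^2 - 19*a + 20) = (a - 5)*(a - 2)*(a^2 + 3*a - 4) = (a - 5)*(a - 2)*(a - 1)*(a + 4)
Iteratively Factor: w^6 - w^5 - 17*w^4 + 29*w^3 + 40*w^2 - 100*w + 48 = (w + 2)*(w^5 - 3*w^4 - 11*w^3 + 51*w^2 - 62*w + 24) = (w - 2)*(w + 2)*(w^4 - w^3 - 13*w^2 + 25*w - 12) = (w - 2)*(w - 1)*(w + 2)*(w^3 - 13*w + 12) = (w - 2)*(w - 1)*(w + 2)*(w + 4)*(w^2 - 4*w + 3) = (w - 2)*(w - 1)^2*(w + 2)*(w + 4)*(w - 3)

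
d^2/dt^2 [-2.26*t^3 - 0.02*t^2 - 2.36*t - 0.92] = -13.56*t - 0.04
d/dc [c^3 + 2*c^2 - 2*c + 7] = 3*c^2 + 4*c - 2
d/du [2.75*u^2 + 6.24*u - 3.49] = 5.5*u + 6.24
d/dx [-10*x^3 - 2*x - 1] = -30*x^2 - 2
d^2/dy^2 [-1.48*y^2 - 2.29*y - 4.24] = -2.96000000000000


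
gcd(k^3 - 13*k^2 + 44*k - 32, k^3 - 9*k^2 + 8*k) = k^2 - 9*k + 8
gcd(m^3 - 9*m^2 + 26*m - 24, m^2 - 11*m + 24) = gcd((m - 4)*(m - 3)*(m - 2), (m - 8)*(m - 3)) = m - 3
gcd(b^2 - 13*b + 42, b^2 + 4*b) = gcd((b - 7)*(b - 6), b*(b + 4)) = 1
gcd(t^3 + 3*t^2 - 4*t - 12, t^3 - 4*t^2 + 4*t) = t - 2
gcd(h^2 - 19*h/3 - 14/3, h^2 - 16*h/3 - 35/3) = h - 7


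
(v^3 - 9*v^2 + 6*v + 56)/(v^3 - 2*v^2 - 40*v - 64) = (v^2 - 11*v + 28)/(v^2 - 4*v - 32)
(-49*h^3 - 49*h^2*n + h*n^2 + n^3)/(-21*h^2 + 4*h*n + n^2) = (7*h^2 + 6*h*n - n^2)/(3*h - n)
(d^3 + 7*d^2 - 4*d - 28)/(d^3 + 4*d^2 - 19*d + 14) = (d + 2)/(d - 1)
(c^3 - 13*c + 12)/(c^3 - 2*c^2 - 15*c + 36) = (c - 1)/(c - 3)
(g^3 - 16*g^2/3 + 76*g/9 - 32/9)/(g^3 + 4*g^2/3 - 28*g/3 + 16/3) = (g - 8/3)/(g + 4)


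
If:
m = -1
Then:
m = -1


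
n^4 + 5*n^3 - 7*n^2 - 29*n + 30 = (n - 2)*(n - 1)*(n + 3)*(n + 5)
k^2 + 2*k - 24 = (k - 4)*(k + 6)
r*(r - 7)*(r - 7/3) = r^3 - 28*r^2/3 + 49*r/3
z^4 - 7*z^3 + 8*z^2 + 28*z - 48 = (z - 4)*(z - 3)*(z - 2)*(z + 2)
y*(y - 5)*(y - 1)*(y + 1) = y^4 - 5*y^3 - y^2 + 5*y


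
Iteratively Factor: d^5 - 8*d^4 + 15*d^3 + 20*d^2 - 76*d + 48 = (d - 3)*(d^4 - 5*d^3 + 20*d - 16) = (d - 3)*(d + 2)*(d^3 - 7*d^2 + 14*d - 8) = (d - 3)*(d - 1)*(d + 2)*(d^2 - 6*d + 8) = (d - 4)*(d - 3)*(d - 1)*(d + 2)*(d - 2)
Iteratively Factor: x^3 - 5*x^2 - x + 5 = (x - 5)*(x^2 - 1) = (x - 5)*(x + 1)*(x - 1)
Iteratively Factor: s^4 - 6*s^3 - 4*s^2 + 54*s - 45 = (s + 3)*(s^3 - 9*s^2 + 23*s - 15) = (s - 5)*(s + 3)*(s^2 - 4*s + 3) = (s - 5)*(s - 3)*(s + 3)*(s - 1)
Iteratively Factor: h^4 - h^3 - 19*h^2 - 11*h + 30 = (h - 1)*(h^3 - 19*h - 30) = (h - 5)*(h - 1)*(h^2 + 5*h + 6) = (h - 5)*(h - 1)*(h + 2)*(h + 3)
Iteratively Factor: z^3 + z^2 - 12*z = (z)*(z^2 + z - 12) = z*(z - 3)*(z + 4)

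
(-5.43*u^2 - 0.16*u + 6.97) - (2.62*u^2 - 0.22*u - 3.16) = -8.05*u^2 + 0.06*u + 10.13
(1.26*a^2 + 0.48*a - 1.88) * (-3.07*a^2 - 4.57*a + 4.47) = -3.8682*a^4 - 7.2318*a^3 + 9.2102*a^2 + 10.7372*a - 8.4036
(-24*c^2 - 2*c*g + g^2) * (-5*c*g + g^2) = 120*c^3*g - 14*c^2*g^2 - 7*c*g^3 + g^4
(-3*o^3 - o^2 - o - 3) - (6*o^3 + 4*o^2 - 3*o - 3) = -9*o^3 - 5*o^2 + 2*o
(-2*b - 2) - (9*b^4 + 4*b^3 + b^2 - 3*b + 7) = -9*b^4 - 4*b^3 - b^2 + b - 9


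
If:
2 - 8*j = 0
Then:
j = 1/4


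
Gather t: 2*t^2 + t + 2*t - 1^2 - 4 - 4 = 2*t^2 + 3*t - 9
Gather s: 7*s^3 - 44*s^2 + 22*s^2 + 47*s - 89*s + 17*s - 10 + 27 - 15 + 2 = 7*s^3 - 22*s^2 - 25*s + 4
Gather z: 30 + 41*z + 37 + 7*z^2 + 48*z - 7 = 7*z^2 + 89*z + 60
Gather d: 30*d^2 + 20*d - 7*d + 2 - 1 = 30*d^2 + 13*d + 1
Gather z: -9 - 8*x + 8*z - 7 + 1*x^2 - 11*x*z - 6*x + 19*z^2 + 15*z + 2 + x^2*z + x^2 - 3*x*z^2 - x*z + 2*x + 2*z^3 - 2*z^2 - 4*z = 2*x^2 - 12*x + 2*z^3 + z^2*(17 - 3*x) + z*(x^2 - 12*x + 19) - 14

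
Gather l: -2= -2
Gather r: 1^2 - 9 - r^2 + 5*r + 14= -r^2 + 5*r + 6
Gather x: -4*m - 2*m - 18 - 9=-6*m - 27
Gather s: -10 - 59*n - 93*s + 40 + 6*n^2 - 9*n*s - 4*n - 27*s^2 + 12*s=6*n^2 - 63*n - 27*s^2 + s*(-9*n - 81) + 30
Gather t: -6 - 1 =-7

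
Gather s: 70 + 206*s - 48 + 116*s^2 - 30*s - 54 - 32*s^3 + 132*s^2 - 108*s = -32*s^3 + 248*s^2 + 68*s - 32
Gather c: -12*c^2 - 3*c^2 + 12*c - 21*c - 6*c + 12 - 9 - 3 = -15*c^2 - 15*c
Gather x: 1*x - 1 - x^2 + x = -x^2 + 2*x - 1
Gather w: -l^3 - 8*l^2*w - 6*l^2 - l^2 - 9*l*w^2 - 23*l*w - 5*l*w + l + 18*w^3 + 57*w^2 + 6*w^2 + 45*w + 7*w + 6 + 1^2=-l^3 - 7*l^2 + l + 18*w^3 + w^2*(63 - 9*l) + w*(-8*l^2 - 28*l + 52) + 7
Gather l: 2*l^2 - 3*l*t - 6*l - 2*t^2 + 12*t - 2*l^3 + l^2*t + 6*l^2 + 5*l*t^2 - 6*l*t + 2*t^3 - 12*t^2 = -2*l^3 + l^2*(t + 8) + l*(5*t^2 - 9*t - 6) + 2*t^3 - 14*t^2 + 12*t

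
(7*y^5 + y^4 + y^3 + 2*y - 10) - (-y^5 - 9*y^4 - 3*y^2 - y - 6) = 8*y^5 + 10*y^4 + y^3 + 3*y^2 + 3*y - 4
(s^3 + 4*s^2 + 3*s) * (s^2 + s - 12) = s^5 + 5*s^4 - 5*s^3 - 45*s^2 - 36*s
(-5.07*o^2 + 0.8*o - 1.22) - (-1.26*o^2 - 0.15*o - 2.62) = -3.81*o^2 + 0.95*o + 1.4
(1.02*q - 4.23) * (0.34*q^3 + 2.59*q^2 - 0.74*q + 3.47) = 0.3468*q^4 + 1.2036*q^3 - 11.7105*q^2 + 6.6696*q - 14.6781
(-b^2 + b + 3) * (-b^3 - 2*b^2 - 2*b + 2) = b^5 + b^4 - 3*b^3 - 10*b^2 - 4*b + 6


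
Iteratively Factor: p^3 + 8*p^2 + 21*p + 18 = (p + 3)*(p^2 + 5*p + 6) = (p + 3)^2*(p + 2)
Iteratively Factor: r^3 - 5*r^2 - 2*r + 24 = (r + 2)*(r^2 - 7*r + 12) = (r - 4)*(r + 2)*(r - 3)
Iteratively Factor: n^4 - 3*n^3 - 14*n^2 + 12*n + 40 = (n - 2)*(n^3 - n^2 - 16*n - 20) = (n - 2)*(n + 2)*(n^2 - 3*n - 10) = (n - 2)*(n + 2)^2*(n - 5)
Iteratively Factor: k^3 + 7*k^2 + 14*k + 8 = (k + 4)*(k^2 + 3*k + 2) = (k + 1)*(k + 4)*(k + 2)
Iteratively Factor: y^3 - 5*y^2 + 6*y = (y)*(y^2 - 5*y + 6) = y*(y - 2)*(y - 3)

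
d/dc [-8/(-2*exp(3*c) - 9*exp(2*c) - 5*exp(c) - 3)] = (-48*exp(2*c) - 144*exp(c) - 40)*exp(c)/(2*exp(3*c) + 9*exp(2*c) + 5*exp(c) + 3)^2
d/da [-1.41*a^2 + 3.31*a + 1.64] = 3.31 - 2.82*a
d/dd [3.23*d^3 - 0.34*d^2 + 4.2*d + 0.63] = 9.69*d^2 - 0.68*d + 4.2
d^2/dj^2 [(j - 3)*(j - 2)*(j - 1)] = 6*j - 12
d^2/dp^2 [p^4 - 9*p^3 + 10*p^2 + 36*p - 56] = 12*p^2 - 54*p + 20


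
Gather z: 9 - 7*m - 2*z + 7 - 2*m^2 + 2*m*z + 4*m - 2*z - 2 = -2*m^2 - 3*m + z*(2*m - 4) + 14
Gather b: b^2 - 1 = b^2 - 1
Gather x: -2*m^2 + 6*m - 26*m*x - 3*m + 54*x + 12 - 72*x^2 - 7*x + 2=-2*m^2 + 3*m - 72*x^2 + x*(47 - 26*m) + 14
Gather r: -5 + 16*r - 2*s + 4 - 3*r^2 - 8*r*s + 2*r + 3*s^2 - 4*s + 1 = -3*r^2 + r*(18 - 8*s) + 3*s^2 - 6*s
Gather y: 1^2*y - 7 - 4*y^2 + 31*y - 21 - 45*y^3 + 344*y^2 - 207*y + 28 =-45*y^3 + 340*y^2 - 175*y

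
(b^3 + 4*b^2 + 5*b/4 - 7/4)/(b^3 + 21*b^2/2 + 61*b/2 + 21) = (b - 1/2)/(b + 6)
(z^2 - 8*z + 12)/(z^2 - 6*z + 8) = (z - 6)/(z - 4)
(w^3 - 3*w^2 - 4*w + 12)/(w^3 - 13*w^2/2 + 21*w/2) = 2*(w^2 - 4)/(w*(2*w - 7))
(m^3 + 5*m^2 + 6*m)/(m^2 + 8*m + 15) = m*(m + 2)/(m + 5)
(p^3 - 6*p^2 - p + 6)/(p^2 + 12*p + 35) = (p^3 - 6*p^2 - p + 6)/(p^2 + 12*p + 35)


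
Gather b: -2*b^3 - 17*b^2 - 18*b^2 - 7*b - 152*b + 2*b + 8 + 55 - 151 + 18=-2*b^3 - 35*b^2 - 157*b - 70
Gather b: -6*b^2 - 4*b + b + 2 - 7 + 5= -6*b^2 - 3*b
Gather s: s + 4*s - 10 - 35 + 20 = 5*s - 25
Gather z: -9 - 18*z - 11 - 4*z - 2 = -22*z - 22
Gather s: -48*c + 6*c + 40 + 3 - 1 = 42 - 42*c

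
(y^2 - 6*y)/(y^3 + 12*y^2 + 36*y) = (y - 6)/(y^2 + 12*y + 36)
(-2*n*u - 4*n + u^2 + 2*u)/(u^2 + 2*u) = (-2*n + u)/u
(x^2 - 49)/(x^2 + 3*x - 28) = (x - 7)/(x - 4)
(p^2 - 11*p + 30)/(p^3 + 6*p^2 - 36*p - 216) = (p - 5)/(p^2 + 12*p + 36)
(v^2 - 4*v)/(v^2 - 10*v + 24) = v/(v - 6)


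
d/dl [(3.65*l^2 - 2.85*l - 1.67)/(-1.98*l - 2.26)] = (-7.227*l^2 - 16.498*l + 3.1344)/(3.9204*l^2 + 8.9496*l + 5.1076)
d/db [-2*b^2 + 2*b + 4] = 2 - 4*b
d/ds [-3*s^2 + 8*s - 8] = 8 - 6*s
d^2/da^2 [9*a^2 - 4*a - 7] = 18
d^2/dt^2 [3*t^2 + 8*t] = 6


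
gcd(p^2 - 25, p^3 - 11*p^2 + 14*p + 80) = p - 5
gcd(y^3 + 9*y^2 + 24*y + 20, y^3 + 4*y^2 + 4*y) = y^2 + 4*y + 4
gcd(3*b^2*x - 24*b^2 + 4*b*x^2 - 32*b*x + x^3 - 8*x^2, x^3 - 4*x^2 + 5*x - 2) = 1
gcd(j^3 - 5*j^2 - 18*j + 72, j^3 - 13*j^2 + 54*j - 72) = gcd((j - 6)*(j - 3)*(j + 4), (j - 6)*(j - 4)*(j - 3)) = j^2 - 9*j + 18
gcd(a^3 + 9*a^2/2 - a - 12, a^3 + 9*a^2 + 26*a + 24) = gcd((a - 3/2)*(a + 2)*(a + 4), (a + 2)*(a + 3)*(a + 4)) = a^2 + 6*a + 8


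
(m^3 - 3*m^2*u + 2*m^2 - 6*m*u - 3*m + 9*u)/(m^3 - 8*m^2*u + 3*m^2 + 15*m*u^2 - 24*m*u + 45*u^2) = (1 - m)/(-m + 5*u)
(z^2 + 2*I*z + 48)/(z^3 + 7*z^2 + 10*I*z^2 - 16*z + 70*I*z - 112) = (z - 6*I)/(z^2 + z*(7 + 2*I) + 14*I)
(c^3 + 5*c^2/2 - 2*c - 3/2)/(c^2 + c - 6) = (2*c^2 - c - 1)/(2*(c - 2))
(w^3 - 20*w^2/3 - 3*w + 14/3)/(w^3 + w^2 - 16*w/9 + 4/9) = 3*(w^2 - 6*w - 7)/(3*w^2 + 5*w - 2)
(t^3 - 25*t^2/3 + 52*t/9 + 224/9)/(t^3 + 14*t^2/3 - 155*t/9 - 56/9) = (3*t^2 - 17*t - 28)/(3*t^2 + 22*t + 7)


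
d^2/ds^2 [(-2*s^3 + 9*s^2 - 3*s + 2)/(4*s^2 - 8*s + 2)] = (32*s^3 - 6*s^2 - 36*s + 25)/(8*s^6 - 48*s^5 + 108*s^4 - 112*s^3 + 54*s^2 - 12*s + 1)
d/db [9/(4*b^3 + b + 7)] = 9*(-12*b^2 - 1)/(4*b^3 + b + 7)^2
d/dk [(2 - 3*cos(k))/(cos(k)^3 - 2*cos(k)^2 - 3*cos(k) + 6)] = (-6*cos(k)^3 + 12*cos(k)^2 - 8*cos(k) + 12)*sin(k)/((sin(k)^2 + 2)^2*(cos(k) - 2)^2)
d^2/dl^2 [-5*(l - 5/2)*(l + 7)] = -10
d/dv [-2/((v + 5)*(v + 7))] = 4*(v + 6)/((v + 5)^2*(v + 7)^2)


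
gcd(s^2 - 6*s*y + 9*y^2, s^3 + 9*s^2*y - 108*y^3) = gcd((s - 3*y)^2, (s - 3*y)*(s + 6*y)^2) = -s + 3*y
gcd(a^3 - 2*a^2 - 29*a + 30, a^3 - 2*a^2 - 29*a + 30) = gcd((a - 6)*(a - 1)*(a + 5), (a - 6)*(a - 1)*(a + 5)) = a^3 - 2*a^2 - 29*a + 30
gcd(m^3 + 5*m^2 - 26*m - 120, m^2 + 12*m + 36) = m + 6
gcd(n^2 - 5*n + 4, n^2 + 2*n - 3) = n - 1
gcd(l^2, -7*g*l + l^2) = l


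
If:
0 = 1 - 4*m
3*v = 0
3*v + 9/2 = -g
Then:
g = -9/2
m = 1/4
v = 0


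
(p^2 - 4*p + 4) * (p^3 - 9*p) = p^5 - 4*p^4 - 5*p^3 + 36*p^2 - 36*p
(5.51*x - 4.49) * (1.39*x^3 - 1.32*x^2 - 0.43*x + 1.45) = 7.6589*x^4 - 13.5143*x^3 + 3.5575*x^2 + 9.9202*x - 6.5105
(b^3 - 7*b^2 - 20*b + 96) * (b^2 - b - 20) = b^5 - 8*b^4 - 33*b^3 + 256*b^2 + 304*b - 1920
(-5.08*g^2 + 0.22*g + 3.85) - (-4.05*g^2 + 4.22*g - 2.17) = -1.03*g^2 - 4.0*g + 6.02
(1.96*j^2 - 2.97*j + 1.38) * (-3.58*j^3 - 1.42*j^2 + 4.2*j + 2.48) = -7.0168*j^5 + 7.8494*j^4 + 7.509*j^3 - 9.5728*j^2 - 1.5696*j + 3.4224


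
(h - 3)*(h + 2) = h^2 - h - 6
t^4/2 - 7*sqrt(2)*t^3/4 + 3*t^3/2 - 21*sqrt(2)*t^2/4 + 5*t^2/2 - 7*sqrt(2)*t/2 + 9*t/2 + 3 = (t/2 + 1/2)*(t + 2)*(t - 3*sqrt(2))*(t - sqrt(2)/2)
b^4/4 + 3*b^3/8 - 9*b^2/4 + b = b*(b/4 + 1)*(b - 2)*(b - 1/2)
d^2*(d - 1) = d^3 - d^2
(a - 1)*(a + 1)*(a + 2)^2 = a^4 + 4*a^3 + 3*a^2 - 4*a - 4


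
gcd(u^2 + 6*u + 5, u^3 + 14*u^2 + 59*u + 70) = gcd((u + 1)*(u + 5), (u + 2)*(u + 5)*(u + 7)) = u + 5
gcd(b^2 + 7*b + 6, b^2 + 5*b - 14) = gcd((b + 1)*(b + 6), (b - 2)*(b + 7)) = 1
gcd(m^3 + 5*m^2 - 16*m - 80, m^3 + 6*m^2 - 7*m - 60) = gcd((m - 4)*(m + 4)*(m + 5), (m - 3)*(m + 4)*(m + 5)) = m^2 + 9*m + 20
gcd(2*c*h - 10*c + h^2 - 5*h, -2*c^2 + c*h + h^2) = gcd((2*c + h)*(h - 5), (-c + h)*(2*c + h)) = 2*c + h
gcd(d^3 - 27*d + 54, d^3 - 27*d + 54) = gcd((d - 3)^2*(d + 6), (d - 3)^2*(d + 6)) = d^3 - 27*d + 54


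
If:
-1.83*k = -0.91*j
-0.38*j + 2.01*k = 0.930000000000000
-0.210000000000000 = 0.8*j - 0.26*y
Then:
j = 1.50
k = 0.75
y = 5.43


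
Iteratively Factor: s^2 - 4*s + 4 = (s - 2)*(s - 2)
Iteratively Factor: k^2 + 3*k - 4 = (k + 4)*(k - 1)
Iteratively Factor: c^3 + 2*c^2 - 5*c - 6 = (c + 1)*(c^2 + c - 6) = (c + 1)*(c + 3)*(c - 2)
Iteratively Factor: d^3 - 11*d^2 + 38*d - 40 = (d - 2)*(d^2 - 9*d + 20) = (d - 5)*(d - 2)*(d - 4)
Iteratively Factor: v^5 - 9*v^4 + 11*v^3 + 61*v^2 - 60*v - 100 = (v - 2)*(v^4 - 7*v^3 - 3*v^2 + 55*v + 50) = (v - 2)*(v + 2)*(v^3 - 9*v^2 + 15*v + 25) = (v - 5)*(v - 2)*(v + 2)*(v^2 - 4*v - 5) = (v - 5)^2*(v - 2)*(v + 2)*(v + 1)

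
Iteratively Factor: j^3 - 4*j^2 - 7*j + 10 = (j + 2)*(j^2 - 6*j + 5) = (j - 1)*(j + 2)*(j - 5)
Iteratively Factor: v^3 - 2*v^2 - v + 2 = (v - 1)*(v^2 - v - 2) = (v - 2)*(v - 1)*(v + 1)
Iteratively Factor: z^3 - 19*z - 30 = (z + 3)*(z^2 - 3*z - 10) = (z - 5)*(z + 3)*(z + 2)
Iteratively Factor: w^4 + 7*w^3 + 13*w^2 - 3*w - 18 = (w + 3)*(w^3 + 4*w^2 + w - 6) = (w + 3)^2*(w^2 + w - 2) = (w - 1)*(w + 3)^2*(w + 2)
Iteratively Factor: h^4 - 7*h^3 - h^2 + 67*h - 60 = (h - 1)*(h^3 - 6*h^2 - 7*h + 60) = (h - 5)*(h - 1)*(h^2 - h - 12) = (h - 5)*(h - 1)*(h + 3)*(h - 4)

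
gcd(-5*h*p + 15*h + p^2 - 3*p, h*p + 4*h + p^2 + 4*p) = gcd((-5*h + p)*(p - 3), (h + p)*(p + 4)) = 1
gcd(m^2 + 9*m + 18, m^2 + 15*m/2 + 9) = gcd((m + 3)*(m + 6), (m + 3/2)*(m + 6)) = m + 6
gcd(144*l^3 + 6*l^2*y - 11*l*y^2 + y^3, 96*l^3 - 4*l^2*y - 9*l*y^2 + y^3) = -24*l^2 - 5*l*y + y^2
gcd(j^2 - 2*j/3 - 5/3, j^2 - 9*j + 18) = 1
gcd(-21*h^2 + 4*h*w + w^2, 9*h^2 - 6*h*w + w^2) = -3*h + w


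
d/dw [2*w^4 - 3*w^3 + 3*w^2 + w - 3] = 8*w^3 - 9*w^2 + 6*w + 1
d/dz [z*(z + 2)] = 2*z + 2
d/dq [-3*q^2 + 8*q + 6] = 8 - 6*q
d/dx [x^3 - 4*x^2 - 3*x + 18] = 3*x^2 - 8*x - 3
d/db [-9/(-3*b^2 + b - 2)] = 9*(1 - 6*b)/(3*b^2 - b + 2)^2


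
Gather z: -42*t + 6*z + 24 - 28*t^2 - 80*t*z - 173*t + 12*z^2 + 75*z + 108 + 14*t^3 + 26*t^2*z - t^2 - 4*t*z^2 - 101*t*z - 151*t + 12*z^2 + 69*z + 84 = 14*t^3 - 29*t^2 - 366*t + z^2*(24 - 4*t) + z*(26*t^2 - 181*t + 150) + 216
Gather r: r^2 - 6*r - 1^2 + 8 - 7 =r^2 - 6*r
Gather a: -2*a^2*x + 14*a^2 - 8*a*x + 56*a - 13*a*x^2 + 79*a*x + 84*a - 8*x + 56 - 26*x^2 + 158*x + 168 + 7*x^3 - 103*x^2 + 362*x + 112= a^2*(14 - 2*x) + a*(-13*x^2 + 71*x + 140) + 7*x^3 - 129*x^2 + 512*x + 336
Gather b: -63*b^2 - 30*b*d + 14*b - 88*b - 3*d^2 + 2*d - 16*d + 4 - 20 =-63*b^2 + b*(-30*d - 74) - 3*d^2 - 14*d - 16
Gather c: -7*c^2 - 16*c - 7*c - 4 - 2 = -7*c^2 - 23*c - 6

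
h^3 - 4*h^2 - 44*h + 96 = (h - 8)*(h - 2)*(h + 6)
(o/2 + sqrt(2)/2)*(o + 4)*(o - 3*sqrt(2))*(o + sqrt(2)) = o^4/2 - sqrt(2)*o^3/2 + 2*o^3 - 5*o^2 - 2*sqrt(2)*o^2 - 20*o - 3*sqrt(2)*o - 12*sqrt(2)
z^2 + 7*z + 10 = (z + 2)*(z + 5)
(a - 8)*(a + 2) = a^2 - 6*a - 16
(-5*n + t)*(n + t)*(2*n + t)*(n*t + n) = -10*n^4*t - 10*n^4 - 13*n^3*t^2 - 13*n^3*t - 2*n^2*t^3 - 2*n^2*t^2 + n*t^4 + n*t^3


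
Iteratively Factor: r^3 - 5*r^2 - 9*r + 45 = (r - 5)*(r^2 - 9) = (r - 5)*(r - 3)*(r + 3)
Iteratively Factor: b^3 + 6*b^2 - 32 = (b + 4)*(b^2 + 2*b - 8) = (b + 4)^2*(b - 2)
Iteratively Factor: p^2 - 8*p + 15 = (p - 3)*(p - 5)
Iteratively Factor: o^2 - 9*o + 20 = (o - 4)*(o - 5)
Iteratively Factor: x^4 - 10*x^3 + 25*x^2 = (x - 5)*(x^3 - 5*x^2) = (x - 5)^2*(x^2) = x*(x - 5)^2*(x)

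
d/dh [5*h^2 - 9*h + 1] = 10*h - 9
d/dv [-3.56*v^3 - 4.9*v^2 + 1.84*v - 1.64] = -10.68*v^2 - 9.8*v + 1.84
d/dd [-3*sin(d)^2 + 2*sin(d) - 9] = 2*(1 - 3*sin(d))*cos(d)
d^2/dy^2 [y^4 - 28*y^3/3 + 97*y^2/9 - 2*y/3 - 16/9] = 12*y^2 - 56*y + 194/9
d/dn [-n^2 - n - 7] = -2*n - 1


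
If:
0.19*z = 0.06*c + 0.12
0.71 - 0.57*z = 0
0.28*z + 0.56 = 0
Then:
No Solution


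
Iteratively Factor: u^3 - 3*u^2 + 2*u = (u - 2)*(u^2 - u) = u*(u - 2)*(u - 1)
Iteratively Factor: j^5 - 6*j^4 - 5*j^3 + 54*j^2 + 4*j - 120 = (j + 2)*(j^4 - 8*j^3 + 11*j^2 + 32*j - 60) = (j + 2)^2*(j^3 - 10*j^2 + 31*j - 30) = (j - 2)*(j + 2)^2*(j^2 - 8*j + 15) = (j - 3)*(j - 2)*(j + 2)^2*(j - 5)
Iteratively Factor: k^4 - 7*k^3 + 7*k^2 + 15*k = (k + 1)*(k^3 - 8*k^2 + 15*k) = (k - 5)*(k + 1)*(k^2 - 3*k) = (k - 5)*(k - 3)*(k + 1)*(k)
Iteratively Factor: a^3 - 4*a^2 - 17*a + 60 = (a - 5)*(a^2 + a - 12) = (a - 5)*(a + 4)*(a - 3)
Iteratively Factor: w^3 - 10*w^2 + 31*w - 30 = (w - 3)*(w^2 - 7*w + 10) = (w - 3)*(w - 2)*(w - 5)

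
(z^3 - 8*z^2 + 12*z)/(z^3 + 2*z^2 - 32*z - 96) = z*(z - 2)/(z^2 + 8*z + 16)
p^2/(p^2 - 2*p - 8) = p^2/(p^2 - 2*p - 8)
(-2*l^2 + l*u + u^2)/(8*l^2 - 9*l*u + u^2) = (2*l + u)/(-8*l + u)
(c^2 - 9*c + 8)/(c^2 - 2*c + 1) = (c - 8)/(c - 1)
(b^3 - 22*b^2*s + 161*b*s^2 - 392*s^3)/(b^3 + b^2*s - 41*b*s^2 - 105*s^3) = (b^2 - 15*b*s + 56*s^2)/(b^2 + 8*b*s + 15*s^2)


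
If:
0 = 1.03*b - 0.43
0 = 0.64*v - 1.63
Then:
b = 0.42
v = 2.55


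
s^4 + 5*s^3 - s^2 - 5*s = s*(s - 1)*(s + 1)*(s + 5)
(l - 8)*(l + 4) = l^2 - 4*l - 32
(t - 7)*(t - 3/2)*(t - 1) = t^3 - 19*t^2/2 + 19*t - 21/2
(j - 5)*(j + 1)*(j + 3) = j^3 - j^2 - 17*j - 15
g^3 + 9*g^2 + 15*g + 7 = (g + 1)^2*(g + 7)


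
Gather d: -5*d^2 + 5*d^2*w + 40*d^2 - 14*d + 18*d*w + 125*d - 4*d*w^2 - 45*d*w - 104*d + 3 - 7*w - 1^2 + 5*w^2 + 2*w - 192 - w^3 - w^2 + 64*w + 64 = d^2*(5*w + 35) + d*(-4*w^2 - 27*w + 7) - w^3 + 4*w^2 + 59*w - 126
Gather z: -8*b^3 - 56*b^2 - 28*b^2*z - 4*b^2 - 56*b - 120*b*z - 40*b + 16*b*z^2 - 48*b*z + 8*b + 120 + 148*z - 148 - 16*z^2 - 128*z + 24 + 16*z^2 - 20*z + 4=-8*b^3 - 60*b^2 + 16*b*z^2 - 88*b + z*(-28*b^2 - 168*b)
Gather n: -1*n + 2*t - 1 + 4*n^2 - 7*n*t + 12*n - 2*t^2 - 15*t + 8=4*n^2 + n*(11 - 7*t) - 2*t^2 - 13*t + 7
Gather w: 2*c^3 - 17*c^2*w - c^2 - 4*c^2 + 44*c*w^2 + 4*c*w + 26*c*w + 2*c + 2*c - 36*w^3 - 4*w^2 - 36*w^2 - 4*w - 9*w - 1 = 2*c^3 - 5*c^2 + 4*c - 36*w^3 + w^2*(44*c - 40) + w*(-17*c^2 + 30*c - 13) - 1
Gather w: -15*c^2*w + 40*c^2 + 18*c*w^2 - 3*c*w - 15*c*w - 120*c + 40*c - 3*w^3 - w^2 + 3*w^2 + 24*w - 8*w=40*c^2 - 80*c - 3*w^3 + w^2*(18*c + 2) + w*(-15*c^2 - 18*c + 16)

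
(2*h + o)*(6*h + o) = 12*h^2 + 8*h*o + o^2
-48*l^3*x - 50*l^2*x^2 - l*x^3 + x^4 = x*(-8*l + x)*(l + x)*(6*l + x)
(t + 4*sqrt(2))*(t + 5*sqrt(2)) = t^2 + 9*sqrt(2)*t + 40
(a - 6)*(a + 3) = a^2 - 3*a - 18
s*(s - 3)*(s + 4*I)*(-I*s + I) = -I*s^4 + 4*s^3 + 4*I*s^3 - 16*s^2 - 3*I*s^2 + 12*s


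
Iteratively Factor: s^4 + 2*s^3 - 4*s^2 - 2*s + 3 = (s - 1)*(s^3 + 3*s^2 - s - 3) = (s - 1)*(s + 1)*(s^2 + 2*s - 3) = (s - 1)*(s + 1)*(s + 3)*(s - 1)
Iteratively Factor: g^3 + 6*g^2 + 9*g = (g + 3)*(g^2 + 3*g) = (g + 3)^2*(g)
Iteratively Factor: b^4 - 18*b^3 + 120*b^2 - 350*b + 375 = (b - 5)*(b^3 - 13*b^2 + 55*b - 75) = (b - 5)^2*(b^2 - 8*b + 15) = (b - 5)^3*(b - 3)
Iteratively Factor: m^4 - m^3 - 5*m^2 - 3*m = (m)*(m^3 - m^2 - 5*m - 3) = m*(m + 1)*(m^2 - 2*m - 3) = m*(m + 1)^2*(m - 3)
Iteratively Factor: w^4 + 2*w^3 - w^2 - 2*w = (w + 2)*(w^3 - w) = (w - 1)*(w + 2)*(w^2 + w) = w*(w - 1)*(w + 2)*(w + 1)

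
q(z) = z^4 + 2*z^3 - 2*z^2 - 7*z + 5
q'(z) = 4*z^3 + 6*z^2 - 4*z - 7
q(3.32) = 154.40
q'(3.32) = 192.23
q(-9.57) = 6523.68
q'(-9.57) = -2925.08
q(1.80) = 8.08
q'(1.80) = 28.57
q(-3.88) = 111.86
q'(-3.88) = -134.80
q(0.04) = 4.72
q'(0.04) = -7.15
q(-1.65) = 9.53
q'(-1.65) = -2.03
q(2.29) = 30.00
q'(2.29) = 63.34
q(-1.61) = 9.46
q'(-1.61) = -1.70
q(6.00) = 1619.00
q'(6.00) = 1049.00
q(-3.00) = 35.00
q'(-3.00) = -49.00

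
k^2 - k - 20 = (k - 5)*(k + 4)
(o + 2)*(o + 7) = o^2 + 9*o + 14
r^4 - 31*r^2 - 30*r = r*(r - 6)*(r + 1)*(r + 5)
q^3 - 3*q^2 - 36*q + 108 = (q - 6)*(q - 3)*(q + 6)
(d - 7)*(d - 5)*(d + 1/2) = d^3 - 23*d^2/2 + 29*d + 35/2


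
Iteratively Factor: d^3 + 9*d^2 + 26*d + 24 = (d + 2)*(d^2 + 7*d + 12) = (d + 2)*(d + 3)*(d + 4)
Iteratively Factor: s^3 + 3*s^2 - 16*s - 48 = (s - 4)*(s^2 + 7*s + 12) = (s - 4)*(s + 3)*(s + 4)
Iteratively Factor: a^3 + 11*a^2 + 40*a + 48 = (a + 3)*(a^2 + 8*a + 16) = (a + 3)*(a + 4)*(a + 4)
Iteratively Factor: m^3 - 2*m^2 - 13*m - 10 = (m + 1)*(m^2 - 3*m - 10) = (m - 5)*(m + 1)*(m + 2)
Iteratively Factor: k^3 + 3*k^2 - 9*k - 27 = (k + 3)*(k^2 - 9) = (k + 3)^2*(k - 3)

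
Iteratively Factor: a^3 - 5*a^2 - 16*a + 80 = (a + 4)*(a^2 - 9*a + 20) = (a - 4)*(a + 4)*(a - 5)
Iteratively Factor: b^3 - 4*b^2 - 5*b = (b)*(b^2 - 4*b - 5) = b*(b + 1)*(b - 5)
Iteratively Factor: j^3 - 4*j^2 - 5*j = (j)*(j^2 - 4*j - 5) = j*(j + 1)*(j - 5)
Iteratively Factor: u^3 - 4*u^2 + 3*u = (u - 1)*(u^2 - 3*u) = u*(u - 1)*(u - 3)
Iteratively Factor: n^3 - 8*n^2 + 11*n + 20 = (n - 4)*(n^2 - 4*n - 5) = (n - 5)*(n - 4)*(n + 1)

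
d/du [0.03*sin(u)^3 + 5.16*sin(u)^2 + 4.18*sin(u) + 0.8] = (0.09*sin(u)^2 + 10.32*sin(u) + 4.18)*cos(u)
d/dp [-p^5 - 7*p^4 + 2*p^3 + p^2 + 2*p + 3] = -5*p^4 - 28*p^3 + 6*p^2 + 2*p + 2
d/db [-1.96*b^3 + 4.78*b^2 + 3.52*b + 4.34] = -5.88*b^2 + 9.56*b + 3.52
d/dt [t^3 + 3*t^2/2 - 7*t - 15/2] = 3*t^2 + 3*t - 7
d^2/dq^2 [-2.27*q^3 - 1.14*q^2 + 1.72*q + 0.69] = -13.62*q - 2.28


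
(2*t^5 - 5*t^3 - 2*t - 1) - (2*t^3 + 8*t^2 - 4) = 2*t^5 - 7*t^3 - 8*t^2 - 2*t + 3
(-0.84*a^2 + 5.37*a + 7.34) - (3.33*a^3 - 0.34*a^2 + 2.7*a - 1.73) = -3.33*a^3 - 0.5*a^2 + 2.67*a + 9.07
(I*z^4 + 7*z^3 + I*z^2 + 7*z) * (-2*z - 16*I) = -2*I*z^5 + 2*z^4 - 114*I*z^3 + 2*z^2 - 112*I*z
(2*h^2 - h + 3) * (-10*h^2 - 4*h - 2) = -20*h^4 + 2*h^3 - 30*h^2 - 10*h - 6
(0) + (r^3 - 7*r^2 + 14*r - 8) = r^3 - 7*r^2 + 14*r - 8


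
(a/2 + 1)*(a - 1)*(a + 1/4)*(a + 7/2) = a^4/2 + 19*a^3/8 + 21*a^2/16 - 53*a/16 - 7/8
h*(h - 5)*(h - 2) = h^3 - 7*h^2 + 10*h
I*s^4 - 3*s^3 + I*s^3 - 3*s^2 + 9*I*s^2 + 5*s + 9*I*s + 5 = (s + 1)*(s - I)*(s + 5*I)*(I*s + 1)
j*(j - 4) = j^2 - 4*j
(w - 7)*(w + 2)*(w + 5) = w^3 - 39*w - 70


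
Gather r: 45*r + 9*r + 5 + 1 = 54*r + 6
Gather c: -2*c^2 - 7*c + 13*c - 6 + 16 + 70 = -2*c^2 + 6*c + 80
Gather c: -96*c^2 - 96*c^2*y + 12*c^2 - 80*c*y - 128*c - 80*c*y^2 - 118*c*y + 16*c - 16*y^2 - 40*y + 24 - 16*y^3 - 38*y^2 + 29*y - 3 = c^2*(-96*y - 84) + c*(-80*y^2 - 198*y - 112) - 16*y^3 - 54*y^2 - 11*y + 21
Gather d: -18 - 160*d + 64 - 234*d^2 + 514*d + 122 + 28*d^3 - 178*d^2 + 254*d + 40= 28*d^3 - 412*d^2 + 608*d + 208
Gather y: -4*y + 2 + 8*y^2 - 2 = 8*y^2 - 4*y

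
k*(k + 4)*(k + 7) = k^3 + 11*k^2 + 28*k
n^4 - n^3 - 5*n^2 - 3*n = n*(n - 3)*(n + 1)^2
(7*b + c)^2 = 49*b^2 + 14*b*c + c^2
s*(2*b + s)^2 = 4*b^2*s + 4*b*s^2 + s^3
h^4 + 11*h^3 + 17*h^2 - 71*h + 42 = (h - 1)^2*(h + 6)*(h + 7)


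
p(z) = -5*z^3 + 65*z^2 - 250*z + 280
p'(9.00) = -295.00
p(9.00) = -350.00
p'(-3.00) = -775.00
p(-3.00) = 1750.00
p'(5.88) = -4.22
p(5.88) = 40.85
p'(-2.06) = -581.45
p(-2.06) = 1114.54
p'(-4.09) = -1032.62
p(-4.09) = 2731.92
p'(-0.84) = -369.78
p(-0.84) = 538.83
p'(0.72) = -164.18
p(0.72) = 131.83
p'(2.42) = -23.25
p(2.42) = -15.20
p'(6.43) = -34.27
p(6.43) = 30.68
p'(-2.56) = -681.10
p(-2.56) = 1429.87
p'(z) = -15*z^2 + 130*z - 250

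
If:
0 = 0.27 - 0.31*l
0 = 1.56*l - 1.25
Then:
No Solution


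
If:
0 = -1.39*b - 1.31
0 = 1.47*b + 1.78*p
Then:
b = -0.94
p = 0.78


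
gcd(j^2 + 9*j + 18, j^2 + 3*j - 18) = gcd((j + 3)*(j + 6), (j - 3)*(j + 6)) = j + 6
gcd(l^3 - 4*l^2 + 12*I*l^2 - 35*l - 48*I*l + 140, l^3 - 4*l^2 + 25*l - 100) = l^2 + l*(-4 + 5*I) - 20*I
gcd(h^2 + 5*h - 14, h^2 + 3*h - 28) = h + 7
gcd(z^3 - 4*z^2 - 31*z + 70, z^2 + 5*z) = z + 5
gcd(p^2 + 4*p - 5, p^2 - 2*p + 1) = p - 1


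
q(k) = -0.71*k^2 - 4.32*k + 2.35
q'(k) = -1.42*k - 4.32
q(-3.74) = 8.58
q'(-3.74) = 0.99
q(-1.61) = 7.46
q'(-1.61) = -2.03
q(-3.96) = 8.32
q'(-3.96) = 1.30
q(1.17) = -3.68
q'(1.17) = -5.98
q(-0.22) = 3.27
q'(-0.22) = -4.01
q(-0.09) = 2.73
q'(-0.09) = -4.19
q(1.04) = -2.91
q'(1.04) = -5.80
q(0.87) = -1.95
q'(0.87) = -5.56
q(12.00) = -151.73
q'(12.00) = -21.36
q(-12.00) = -48.05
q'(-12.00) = 12.72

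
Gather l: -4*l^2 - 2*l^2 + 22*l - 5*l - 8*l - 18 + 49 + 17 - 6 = -6*l^2 + 9*l + 42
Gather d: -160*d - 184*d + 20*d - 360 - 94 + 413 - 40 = -324*d - 81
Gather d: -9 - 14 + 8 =-15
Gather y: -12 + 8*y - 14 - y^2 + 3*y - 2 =-y^2 + 11*y - 28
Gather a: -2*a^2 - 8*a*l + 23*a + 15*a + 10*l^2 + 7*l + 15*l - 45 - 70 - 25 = -2*a^2 + a*(38 - 8*l) + 10*l^2 + 22*l - 140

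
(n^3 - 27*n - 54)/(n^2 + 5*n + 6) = (n^2 - 3*n - 18)/(n + 2)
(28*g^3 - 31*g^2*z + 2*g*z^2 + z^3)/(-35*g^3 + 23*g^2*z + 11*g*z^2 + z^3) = (-4*g + z)/(5*g + z)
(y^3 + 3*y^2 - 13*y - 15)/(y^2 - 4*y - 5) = (y^2 + 2*y - 15)/(y - 5)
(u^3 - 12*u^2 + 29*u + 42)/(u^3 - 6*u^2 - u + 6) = (u - 7)/(u - 1)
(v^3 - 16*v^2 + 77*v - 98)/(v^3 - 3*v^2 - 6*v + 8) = (v^3 - 16*v^2 + 77*v - 98)/(v^3 - 3*v^2 - 6*v + 8)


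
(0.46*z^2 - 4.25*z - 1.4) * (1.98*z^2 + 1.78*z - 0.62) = 0.9108*z^4 - 7.5962*z^3 - 10.6222*z^2 + 0.143*z + 0.868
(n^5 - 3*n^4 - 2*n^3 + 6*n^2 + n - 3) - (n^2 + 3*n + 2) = n^5 - 3*n^4 - 2*n^3 + 5*n^2 - 2*n - 5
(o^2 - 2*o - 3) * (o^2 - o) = o^4 - 3*o^3 - o^2 + 3*o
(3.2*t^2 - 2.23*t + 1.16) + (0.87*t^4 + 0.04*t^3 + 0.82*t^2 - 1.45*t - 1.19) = 0.87*t^4 + 0.04*t^3 + 4.02*t^2 - 3.68*t - 0.03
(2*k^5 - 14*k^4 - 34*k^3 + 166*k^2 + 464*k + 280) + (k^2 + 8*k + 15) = 2*k^5 - 14*k^4 - 34*k^3 + 167*k^2 + 472*k + 295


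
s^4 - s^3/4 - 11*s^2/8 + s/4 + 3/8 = (s - 1)*(s - 3/4)*(s + 1/2)*(s + 1)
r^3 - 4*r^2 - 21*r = r*(r - 7)*(r + 3)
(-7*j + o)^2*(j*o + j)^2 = 49*j^4*o^2 + 98*j^4*o + 49*j^4 - 14*j^3*o^3 - 28*j^3*o^2 - 14*j^3*o + j^2*o^4 + 2*j^2*o^3 + j^2*o^2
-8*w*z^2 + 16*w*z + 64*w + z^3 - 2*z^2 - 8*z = (-8*w + z)*(z - 4)*(z + 2)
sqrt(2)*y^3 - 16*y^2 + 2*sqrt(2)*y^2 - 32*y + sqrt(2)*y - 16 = (y + 1)*(y - 8*sqrt(2))*(sqrt(2)*y + sqrt(2))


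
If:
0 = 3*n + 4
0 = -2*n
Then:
No Solution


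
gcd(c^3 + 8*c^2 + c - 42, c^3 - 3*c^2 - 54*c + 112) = c^2 + 5*c - 14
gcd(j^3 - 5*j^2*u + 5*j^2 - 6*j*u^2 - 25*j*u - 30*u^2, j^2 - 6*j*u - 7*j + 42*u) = -j + 6*u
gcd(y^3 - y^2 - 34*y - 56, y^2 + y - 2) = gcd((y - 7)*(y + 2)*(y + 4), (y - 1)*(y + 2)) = y + 2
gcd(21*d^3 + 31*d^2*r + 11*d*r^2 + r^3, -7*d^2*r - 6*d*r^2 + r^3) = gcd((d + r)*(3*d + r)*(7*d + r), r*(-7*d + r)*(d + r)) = d + r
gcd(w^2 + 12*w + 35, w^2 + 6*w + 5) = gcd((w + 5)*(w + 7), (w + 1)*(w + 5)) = w + 5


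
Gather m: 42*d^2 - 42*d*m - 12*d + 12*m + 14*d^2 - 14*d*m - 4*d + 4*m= 56*d^2 - 16*d + m*(16 - 56*d)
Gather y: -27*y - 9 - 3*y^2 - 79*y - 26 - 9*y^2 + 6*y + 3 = -12*y^2 - 100*y - 32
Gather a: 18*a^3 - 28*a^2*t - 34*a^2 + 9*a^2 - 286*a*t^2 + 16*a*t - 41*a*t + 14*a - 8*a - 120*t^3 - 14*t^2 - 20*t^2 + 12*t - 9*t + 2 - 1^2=18*a^3 + a^2*(-28*t - 25) + a*(-286*t^2 - 25*t + 6) - 120*t^3 - 34*t^2 + 3*t + 1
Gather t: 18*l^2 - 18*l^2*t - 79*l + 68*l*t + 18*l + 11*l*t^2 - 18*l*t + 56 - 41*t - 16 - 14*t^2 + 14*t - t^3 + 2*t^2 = 18*l^2 - 61*l - t^3 + t^2*(11*l - 12) + t*(-18*l^2 + 50*l - 27) + 40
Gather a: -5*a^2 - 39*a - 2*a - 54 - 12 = -5*a^2 - 41*a - 66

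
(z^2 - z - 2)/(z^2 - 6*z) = (z^2 - z - 2)/(z*(z - 6))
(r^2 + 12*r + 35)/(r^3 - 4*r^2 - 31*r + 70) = (r + 7)/(r^2 - 9*r + 14)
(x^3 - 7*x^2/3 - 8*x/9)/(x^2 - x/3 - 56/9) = x*(3*x + 1)/(3*x + 7)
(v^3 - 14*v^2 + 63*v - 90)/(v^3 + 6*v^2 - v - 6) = (v^3 - 14*v^2 + 63*v - 90)/(v^3 + 6*v^2 - v - 6)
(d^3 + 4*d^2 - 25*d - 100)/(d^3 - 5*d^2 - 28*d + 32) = (d^2 - 25)/(d^2 - 9*d + 8)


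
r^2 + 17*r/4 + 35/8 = (r + 7/4)*(r + 5/2)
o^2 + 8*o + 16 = (o + 4)^2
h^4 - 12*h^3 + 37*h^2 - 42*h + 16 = (h - 8)*(h - 2)*(h - 1)^2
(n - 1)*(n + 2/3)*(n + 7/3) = n^3 + 2*n^2 - 13*n/9 - 14/9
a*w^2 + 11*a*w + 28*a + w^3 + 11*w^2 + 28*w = (a + w)*(w + 4)*(w + 7)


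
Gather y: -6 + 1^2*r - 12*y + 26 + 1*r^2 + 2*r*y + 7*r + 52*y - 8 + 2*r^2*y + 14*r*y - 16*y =r^2 + 8*r + y*(2*r^2 + 16*r + 24) + 12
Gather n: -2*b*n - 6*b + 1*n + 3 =-6*b + n*(1 - 2*b) + 3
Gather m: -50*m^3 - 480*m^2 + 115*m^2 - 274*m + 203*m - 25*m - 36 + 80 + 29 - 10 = -50*m^3 - 365*m^2 - 96*m + 63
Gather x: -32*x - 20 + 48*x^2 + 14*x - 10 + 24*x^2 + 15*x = 72*x^2 - 3*x - 30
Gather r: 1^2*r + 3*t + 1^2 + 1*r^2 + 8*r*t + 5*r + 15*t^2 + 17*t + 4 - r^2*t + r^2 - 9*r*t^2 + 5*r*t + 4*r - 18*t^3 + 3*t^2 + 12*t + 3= r^2*(2 - t) + r*(-9*t^2 + 13*t + 10) - 18*t^3 + 18*t^2 + 32*t + 8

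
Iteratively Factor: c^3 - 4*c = (c - 2)*(c^2 + 2*c) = (c - 2)*(c + 2)*(c)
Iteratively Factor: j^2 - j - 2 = (j + 1)*(j - 2)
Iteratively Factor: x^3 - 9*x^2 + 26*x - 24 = (x - 3)*(x^2 - 6*x + 8) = (x - 4)*(x - 3)*(x - 2)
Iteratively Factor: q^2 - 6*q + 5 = (q - 5)*(q - 1)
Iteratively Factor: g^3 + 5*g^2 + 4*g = (g + 1)*(g^2 + 4*g) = (g + 1)*(g + 4)*(g)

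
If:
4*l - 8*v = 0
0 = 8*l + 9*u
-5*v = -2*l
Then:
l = 0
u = 0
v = 0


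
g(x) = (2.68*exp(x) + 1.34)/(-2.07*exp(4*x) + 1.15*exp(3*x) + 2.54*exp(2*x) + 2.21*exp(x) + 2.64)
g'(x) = (2.68*exp(x) + 1.34)*(8.28*exp(4*x) - 3.45*exp(3*x) - 5.08*exp(2*x) - 2.21*exp(x))/(-2.07*exp(4*x) + 1.15*exp(3*x) + 2.54*exp(2*x) + 2.21*exp(x) + 2.64)^2 + 2.68*exp(x)/(-2.07*exp(4*x) + 1.15*exp(3*x) + 2.54*exp(2*x) + 2.21*exp(x) + 2.64) = (16.6428*exp(4*x) + 4.9312*exp(3*x) - 11.4302*exp(2*x) - 6.8072*exp(x) + 4.1138)*exp(x)/(4.2849*exp(8*x) - 4.761*exp(7*x) - 9.1931*exp(6*x) - 3.3074*exp(5*x) + 0.605*exp(4*x) + 17.2988*exp(3*x) + 18.2953*exp(2*x) + 11.6688*exp(x) + 6.9696)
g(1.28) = -0.04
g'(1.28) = 0.16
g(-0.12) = 0.61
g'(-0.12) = 0.07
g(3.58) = -0.00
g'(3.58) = 0.00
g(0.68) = -1.17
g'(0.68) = 14.48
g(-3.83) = 0.52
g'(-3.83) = 0.01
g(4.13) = -0.00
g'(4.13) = 0.00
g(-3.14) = 0.53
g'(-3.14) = 0.02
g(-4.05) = 0.52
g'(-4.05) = 0.01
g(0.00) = 0.62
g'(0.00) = 0.18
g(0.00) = 0.62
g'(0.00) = 0.18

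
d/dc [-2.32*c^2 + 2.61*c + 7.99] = 2.61 - 4.64*c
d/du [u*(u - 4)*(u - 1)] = 3*u^2 - 10*u + 4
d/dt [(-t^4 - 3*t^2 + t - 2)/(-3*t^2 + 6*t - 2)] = (6*t^5 - 18*t^4 + 8*t^3 - 15*t^2 + 10)/(9*t^4 - 36*t^3 + 48*t^2 - 24*t + 4)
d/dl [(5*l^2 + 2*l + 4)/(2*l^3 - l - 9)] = (2*(-5*l - 1)*(-2*l^3 + l + 9) - (6*l^2 - 1)*(5*l^2 + 2*l + 4))/(-2*l^3 + l + 9)^2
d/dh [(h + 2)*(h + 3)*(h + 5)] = 3*h^2 + 20*h + 31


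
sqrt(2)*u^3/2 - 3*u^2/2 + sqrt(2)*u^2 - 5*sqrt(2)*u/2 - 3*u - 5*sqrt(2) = (u + 2)*(u - 5*sqrt(2)/2)*(sqrt(2)*u/2 + 1)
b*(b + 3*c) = b^2 + 3*b*c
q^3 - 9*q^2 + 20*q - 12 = (q - 6)*(q - 2)*(q - 1)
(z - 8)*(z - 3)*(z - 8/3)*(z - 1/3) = z^4 - 14*z^3 + 521*z^2/9 - 736*z/9 + 64/3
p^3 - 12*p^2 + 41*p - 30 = (p - 6)*(p - 5)*(p - 1)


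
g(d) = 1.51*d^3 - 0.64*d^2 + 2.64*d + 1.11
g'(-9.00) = 381.09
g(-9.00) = -1175.28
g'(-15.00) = 1041.09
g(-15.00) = -5278.74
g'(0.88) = 5.02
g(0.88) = 3.97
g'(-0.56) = 4.78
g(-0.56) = -0.83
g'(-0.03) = 2.68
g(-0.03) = 1.03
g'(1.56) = 11.67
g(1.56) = 9.40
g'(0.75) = 4.23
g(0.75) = 3.37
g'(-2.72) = 39.64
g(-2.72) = -41.19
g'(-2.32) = 29.99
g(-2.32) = -27.32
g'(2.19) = 21.56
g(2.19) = 19.68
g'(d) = 4.53*d^2 - 1.28*d + 2.64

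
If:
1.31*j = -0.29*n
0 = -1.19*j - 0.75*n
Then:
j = 0.00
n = 0.00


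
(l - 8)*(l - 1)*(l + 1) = l^3 - 8*l^2 - l + 8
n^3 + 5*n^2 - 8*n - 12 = (n - 2)*(n + 1)*(n + 6)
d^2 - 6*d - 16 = (d - 8)*(d + 2)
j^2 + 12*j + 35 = (j + 5)*(j + 7)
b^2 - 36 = (b - 6)*(b + 6)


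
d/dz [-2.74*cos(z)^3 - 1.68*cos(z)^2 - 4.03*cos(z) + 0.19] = (8.22*cos(z)^2 + 3.36*cos(z) + 4.03)*sin(z)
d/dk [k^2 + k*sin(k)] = k*cos(k) + 2*k + sin(k)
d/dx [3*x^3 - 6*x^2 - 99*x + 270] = 9*x^2 - 12*x - 99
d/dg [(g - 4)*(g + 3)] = 2*g - 1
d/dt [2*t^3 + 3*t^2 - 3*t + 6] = 6*t^2 + 6*t - 3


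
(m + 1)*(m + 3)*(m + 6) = m^3 + 10*m^2 + 27*m + 18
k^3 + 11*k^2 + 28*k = k*(k + 4)*(k + 7)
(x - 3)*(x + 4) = x^2 + x - 12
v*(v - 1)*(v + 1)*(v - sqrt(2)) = v^4 - sqrt(2)*v^3 - v^2 + sqrt(2)*v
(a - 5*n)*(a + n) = a^2 - 4*a*n - 5*n^2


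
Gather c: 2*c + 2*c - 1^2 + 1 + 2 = 4*c + 2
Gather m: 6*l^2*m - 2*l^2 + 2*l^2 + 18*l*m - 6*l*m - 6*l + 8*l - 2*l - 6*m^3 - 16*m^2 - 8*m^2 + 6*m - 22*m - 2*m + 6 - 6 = -6*m^3 - 24*m^2 + m*(6*l^2 + 12*l - 18)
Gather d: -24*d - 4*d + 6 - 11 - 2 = -28*d - 7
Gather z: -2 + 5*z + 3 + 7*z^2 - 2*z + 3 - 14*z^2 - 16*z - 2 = -7*z^2 - 13*z + 2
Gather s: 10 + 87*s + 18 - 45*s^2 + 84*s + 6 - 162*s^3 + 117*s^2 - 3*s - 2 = -162*s^3 + 72*s^2 + 168*s + 32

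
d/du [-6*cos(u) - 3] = 6*sin(u)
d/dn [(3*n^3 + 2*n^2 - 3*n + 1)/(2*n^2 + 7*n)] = (6*n^4 + 42*n^3 + 20*n^2 - 4*n - 7)/(n^2*(4*n^2 + 28*n + 49))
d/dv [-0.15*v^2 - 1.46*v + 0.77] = -0.3*v - 1.46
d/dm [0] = 0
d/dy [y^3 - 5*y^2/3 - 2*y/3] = 3*y^2 - 10*y/3 - 2/3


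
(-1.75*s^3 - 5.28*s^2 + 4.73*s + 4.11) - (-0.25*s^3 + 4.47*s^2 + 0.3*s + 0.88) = -1.5*s^3 - 9.75*s^2 + 4.43*s + 3.23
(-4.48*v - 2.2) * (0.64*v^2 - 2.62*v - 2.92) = -2.8672*v^3 + 10.3296*v^2 + 18.8456*v + 6.424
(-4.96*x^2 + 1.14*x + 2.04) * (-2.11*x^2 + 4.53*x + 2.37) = 10.4656*x^4 - 24.8742*x^3 - 10.8954*x^2 + 11.943*x + 4.8348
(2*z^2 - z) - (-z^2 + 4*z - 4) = 3*z^2 - 5*z + 4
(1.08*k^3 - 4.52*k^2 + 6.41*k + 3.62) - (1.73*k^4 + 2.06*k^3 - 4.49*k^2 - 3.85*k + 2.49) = -1.73*k^4 - 0.98*k^3 - 0.0299999999999994*k^2 + 10.26*k + 1.13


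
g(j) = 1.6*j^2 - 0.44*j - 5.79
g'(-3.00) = -10.04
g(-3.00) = 9.93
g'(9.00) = 28.36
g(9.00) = 119.85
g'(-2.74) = -9.21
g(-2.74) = 7.43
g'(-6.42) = -20.98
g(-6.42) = 62.98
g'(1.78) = 5.26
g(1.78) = -1.50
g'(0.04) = -0.31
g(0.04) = -5.81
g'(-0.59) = -2.33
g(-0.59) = -4.97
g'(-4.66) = -15.35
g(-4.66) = 31.01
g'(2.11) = 6.31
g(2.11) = 0.40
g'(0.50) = 1.16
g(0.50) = -5.61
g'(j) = 3.2*j - 0.44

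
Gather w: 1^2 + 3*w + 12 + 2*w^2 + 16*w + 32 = 2*w^2 + 19*w + 45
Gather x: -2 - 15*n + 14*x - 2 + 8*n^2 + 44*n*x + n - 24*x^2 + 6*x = 8*n^2 - 14*n - 24*x^2 + x*(44*n + 20) - 4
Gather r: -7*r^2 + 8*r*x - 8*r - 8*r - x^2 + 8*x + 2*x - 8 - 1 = -7*r^2 + r*(8*x - 16) - x^2 + 10*x - 9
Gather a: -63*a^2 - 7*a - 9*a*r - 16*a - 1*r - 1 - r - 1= -63*a^2 + a*(-9*r - 23) - 2*r - 2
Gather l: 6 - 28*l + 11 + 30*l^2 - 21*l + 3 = 30*l^2 - 49*l + 20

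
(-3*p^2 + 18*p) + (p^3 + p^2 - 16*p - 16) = p^3 - 2*p^2 + 2*p - 16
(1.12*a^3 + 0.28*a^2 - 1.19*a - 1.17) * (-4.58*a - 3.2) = -5.1296*a^4 - 4.8664*a^3 + 4.5542*a^2 + 9.1666*a + 3.744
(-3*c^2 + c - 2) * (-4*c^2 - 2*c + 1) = 12*c^4 + 2*c^3 + 3*c^2 + 5*c - 2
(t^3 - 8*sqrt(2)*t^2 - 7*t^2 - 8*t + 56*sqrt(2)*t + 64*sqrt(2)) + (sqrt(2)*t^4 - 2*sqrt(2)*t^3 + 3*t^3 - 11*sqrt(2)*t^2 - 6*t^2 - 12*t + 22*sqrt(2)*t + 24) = sqrt(2)*t^4 - 2*sqrt(2)*t^3 + 4*t^3 - 19*sqrt(2)*t^2 - 13*t^2 - 20*t + 78*sqrt(2)*t + 24 + 64*sqrt(2)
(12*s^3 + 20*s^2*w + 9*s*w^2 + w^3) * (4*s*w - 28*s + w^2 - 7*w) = 48*s^4*w - 336*s^4 + 92*s^3*w^2 - 644*s^3*w + 56*s^2*w^3 - 392*s^2*w^2 + 13*s*w^4 - 91*s*w^3 + w^5 - 7*w^4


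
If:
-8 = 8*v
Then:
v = -1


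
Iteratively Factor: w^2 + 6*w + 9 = (w + 3)*(w + 3)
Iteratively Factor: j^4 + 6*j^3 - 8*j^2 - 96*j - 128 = (j - 4)*(j^3 + 10*j^2 + 32*j + 32) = (j - 4)*(j + 4)*(j^2 + 6*j + 8) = (j - 4)*(j + 4)^2*(j + 2)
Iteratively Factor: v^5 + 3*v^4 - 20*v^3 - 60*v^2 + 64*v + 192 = (v + 2)*(v^4 + v^3 - 22*v^2 - 16*v + 96) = (v + 2)*(v + 3)*(v^3 - 2*v^2 - 16*v + 32) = (v - 2)*(v + 2)*(v + 3)*(v^2 - 16) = (v - 4)*(v - 2)*(v + 2)*(v + 3)*(v + 4)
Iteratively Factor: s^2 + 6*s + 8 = (s + 2)*(s + 4)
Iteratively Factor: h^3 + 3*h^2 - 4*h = (h)*(h^2 + 3*h - 4) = h*(h - 1)*(h + 4)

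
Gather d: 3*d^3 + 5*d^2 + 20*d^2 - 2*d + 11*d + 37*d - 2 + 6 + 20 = 3*d^3 + 25*d^2 + 46*d + 24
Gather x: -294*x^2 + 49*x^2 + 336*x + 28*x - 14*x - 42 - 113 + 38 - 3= -245*x^2 + 350*x - 120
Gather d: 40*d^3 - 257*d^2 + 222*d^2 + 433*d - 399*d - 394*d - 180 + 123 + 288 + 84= 40*d^3 - 35*d^2 - 360*d + 315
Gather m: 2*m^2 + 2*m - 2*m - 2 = 2*m^2 - 2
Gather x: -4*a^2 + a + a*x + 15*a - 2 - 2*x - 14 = -4*a^2 + 16*a + x*(a - 2) - 16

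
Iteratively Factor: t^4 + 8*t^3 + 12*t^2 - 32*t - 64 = (t + 4)*(t^3 + 4*t^2 - 4*t - 16) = (t - 2)*(t + 4)*(t^2 + 6*t + 8) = (t - 2)*(t + 4)^2*(t + 2)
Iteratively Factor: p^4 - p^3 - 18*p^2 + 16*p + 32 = (p + 4)*(p^3 - 5*p^2 + 2*p + 8) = (p - 4)*(p + 4)*(p^2 - p - 2) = (p - 4)*(p + 1)*(p + 4)*(p - 2)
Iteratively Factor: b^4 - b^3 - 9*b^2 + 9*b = (b + 3)*(b^3 - 4*b^2 + 3*b) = b*(b + 3)*(b^2 - 4*b + 3) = b*(b - 1)*(b + 3)*(b - 3)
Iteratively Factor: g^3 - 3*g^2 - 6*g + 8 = (g - 4)*(g^2 + g - 2) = (g - 4)*(g + 2)*(g - 1)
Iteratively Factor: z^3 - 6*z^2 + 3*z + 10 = (z + 1)*(z^2 - 7*z + 10) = (z - 2)*(z + 1)*(z - 5)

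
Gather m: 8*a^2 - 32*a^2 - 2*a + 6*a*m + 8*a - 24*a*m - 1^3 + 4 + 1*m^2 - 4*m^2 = -24*a^2 - 18*a*m + 6*a - 3*m^2 + 3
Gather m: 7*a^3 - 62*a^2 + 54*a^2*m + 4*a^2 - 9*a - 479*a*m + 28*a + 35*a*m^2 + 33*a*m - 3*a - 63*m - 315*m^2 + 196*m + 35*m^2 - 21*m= 7*a^3 - 58*a^2 + 16*a + m^2*(35*a - 280) + m*(54*a^2 - 446*a + 112)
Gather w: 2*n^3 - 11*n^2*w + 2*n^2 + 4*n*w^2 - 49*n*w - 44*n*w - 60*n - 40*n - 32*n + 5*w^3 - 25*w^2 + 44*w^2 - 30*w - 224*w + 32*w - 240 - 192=2*n^3 + 2*n^2 - 132*n + 5*w^3 + w^2*(4*n + 19) + w*(-11*n^2 - 93*n - 222) - 432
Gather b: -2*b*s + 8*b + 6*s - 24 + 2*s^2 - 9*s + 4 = b*(8 - 2*s) + 2*s^2 - 3*s - 20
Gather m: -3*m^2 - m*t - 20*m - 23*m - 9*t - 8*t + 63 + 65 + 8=-3*m^2 + m*(-t - 43) - 17*t + 136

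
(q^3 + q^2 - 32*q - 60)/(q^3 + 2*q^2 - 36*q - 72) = (q + 5)/(q + 6)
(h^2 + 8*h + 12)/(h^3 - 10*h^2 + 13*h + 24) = (h^2 + 8*h + 12)/(h^3 - 10*h^2 + 13*h + 24)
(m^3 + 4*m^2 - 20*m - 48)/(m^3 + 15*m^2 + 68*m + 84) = (m - 4)/(m + 7)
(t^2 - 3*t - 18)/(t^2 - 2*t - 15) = (t - 6)/(t - 5)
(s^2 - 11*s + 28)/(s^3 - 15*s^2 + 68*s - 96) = (s - 7)/(s^2 - 11*s + 24)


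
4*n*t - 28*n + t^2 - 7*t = (4*n + t)*(t - 7)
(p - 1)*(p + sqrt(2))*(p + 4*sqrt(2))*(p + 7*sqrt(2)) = p^4 - p^3 + 12*sqrt(2)*p^3 - 12*sqrt(2)*p^2 + 78*p^2 - 78*p + 56*sqrt(2)*p - 56*sqrt(2)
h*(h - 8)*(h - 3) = h^3 - 11*h^2 + 24*h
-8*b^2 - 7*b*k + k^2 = (-8*b + k)*(b + k)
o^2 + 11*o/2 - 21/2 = (o - 3/2)*(o + 7)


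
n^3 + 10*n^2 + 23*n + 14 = (n + 1)*(n + 2)*(n + 7)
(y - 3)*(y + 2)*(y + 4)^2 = y^4 + 7*y^3 + 2*y^2 - 64*y - 96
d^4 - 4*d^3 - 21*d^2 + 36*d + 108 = (d - 6)*(d - 3)*(d + 2)*(d + 3)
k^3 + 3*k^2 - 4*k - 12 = (k - 2)*(k + 2)*(k + 3)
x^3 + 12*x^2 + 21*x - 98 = (x - 2)*(x + 7)^2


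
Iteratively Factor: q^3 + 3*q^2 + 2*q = (q + 2)*(q^2 + q) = q*(q + 2)*(q + 1)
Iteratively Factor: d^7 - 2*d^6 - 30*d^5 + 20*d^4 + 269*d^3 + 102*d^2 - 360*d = (d + 3)*(d^6 - 5*d^5 - 15*d^4 + 65*d^3 + 74*d^2 - 120*d) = (d + 2)*(d + 3)*(d^5 - 7*d^4 - d^3 + 67*d^2 - 60*d) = (d - 4)*(d + 2)*(d + 3)*(d^4 - 3*d^3 - 13*d^2 + 15*d) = (d - 5)*(d - 4)*(d + 2)*(d + 3)*(d^3 + 2*d^2 - 3*d) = (d - 5)*(d - 4)*(d + 2)*(d + 3)^2*(d^2 - d) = (d - 5)*(d - 4)*(d - 1)*(d + 2)*(d + 3)^2*(d)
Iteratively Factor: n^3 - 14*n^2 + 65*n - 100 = (n - 4)*(n^2 - 10*n + 25) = (n - 5)*(n - 4)*(n - 5)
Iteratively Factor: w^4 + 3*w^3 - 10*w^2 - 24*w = (w - 3)*(w^3 + 6*w^2 + 8*w) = (w - 3)*(w + 4)*(w^2 + 2*w) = w*(w - 3)*(w + 4)*(w + 2)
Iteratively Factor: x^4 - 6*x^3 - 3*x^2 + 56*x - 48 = (x - 1)*(x^3 - 5*x^2 - 8*x + 48) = (x - 4)*(x - 1)*(x^2 - x - 12) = (x - 4)^2*(x - 1)*(x + 3)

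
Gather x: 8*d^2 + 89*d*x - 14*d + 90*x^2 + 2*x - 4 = 8*d^2 - 14*d + 90*x^2 + x*(89*d + 2) - 4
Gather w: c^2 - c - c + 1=c^2 - 2*c + 1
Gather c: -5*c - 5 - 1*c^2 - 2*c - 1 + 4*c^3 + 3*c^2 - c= 4*c^3 + 2*c^2 - 8*c - 6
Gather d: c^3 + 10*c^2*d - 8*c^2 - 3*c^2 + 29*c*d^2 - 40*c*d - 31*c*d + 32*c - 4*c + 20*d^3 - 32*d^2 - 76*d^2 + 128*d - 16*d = c^3 - 11*c^2 + 28*c + 20*d^3 + d^2*(29*c - 108) + d*(10*c^2 - 71*c + 112)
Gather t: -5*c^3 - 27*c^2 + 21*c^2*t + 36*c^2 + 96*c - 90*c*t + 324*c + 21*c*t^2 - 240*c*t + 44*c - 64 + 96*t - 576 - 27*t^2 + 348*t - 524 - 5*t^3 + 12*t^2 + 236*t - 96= -5*c^3 + 9*c^2 + 464*c - 5*t^3 + t^2*(21*c - 15) + t*(21*c^2 - 330*c + 680) - 1260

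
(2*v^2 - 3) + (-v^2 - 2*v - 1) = v^2 - 2*v - 4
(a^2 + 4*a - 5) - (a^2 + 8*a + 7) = -4*a - 12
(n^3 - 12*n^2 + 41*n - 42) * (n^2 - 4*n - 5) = n^5 - 16*n^4 + 84*n^3 - 146*n^2 - 37*n + 210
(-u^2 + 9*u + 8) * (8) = -8*u^2 + 72*u + 64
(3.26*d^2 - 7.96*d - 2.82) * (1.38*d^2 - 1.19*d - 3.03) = 4.4988*d^4 - 14.8642*d^3 - 4.297*d^2 + 27.4746*d + 8.5446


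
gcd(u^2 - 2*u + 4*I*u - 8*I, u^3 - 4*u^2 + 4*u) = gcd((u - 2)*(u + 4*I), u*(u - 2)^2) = u - 2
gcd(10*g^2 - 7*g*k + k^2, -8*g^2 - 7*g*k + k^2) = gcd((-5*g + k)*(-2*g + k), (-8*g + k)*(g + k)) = 1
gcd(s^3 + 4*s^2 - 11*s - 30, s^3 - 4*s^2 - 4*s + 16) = s + 2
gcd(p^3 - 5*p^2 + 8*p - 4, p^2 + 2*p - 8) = p - 2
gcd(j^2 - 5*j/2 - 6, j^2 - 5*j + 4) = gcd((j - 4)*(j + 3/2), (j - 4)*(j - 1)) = j - 4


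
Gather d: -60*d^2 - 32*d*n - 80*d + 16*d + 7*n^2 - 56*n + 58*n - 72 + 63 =-60*d^2 + d*(-32*n - 64) + 7*n^2 + 2*n - 9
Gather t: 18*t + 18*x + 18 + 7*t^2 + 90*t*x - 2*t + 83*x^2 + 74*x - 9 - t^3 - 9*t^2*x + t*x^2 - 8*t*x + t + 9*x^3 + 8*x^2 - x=-t^3 + t^2*(7 - 9*x) + t*(x^2 + 82*x + 17) + 9*x^3 + 91*x^2 + 91*x + 9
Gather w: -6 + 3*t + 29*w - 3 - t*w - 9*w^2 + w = 3*t - 9*w^2 + w*(30 - t) - 9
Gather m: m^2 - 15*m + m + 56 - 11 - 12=m^2 - 14*m + 33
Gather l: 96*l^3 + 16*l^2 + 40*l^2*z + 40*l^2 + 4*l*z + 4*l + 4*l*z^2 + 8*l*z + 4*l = 96*l^3 + l^2*(40*z + 56) + l*(4*z^2 + 12*z + 8)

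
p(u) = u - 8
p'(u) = 1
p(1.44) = -6.56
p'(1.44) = 1.00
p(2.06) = -5.94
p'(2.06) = 1.00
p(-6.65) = -14.65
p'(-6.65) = 1.00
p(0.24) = -7.76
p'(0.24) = 1.00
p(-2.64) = -10.64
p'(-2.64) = 1.00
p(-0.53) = -8.53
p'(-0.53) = 1.00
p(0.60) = -7.40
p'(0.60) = 1.00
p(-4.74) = -12.74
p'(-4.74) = 1.00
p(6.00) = -2.00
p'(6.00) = 1.00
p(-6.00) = -14.00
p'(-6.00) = 1.00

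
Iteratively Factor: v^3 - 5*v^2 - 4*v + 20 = (v + 2)*(v^2 - 7*v + 10) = (v - 5)*(v + 2)*(v - 2)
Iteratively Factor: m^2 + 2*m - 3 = (m + 3)*(m - 1)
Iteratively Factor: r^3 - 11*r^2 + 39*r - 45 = (r - 3)*(r^2 - 8*r + 15) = (r - 3)^2*(r - 5)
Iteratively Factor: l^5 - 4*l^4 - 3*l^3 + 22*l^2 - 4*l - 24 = (l - 2)*(l^4 - 2*l^3 - 7*l^2 + 8*l + 12) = (l - 3)*(l - 2)*(l^3 + l^2 - 4*l - 4) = (l - 3)*(l - 2)^2*(l^2 + 3*l + 2) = (l - 3)*(l - 2)^2*(l + 2)*(l + 1)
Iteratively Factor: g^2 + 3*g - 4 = (g - 1)*(g + 4)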